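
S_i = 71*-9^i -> [71, -639, 5751, -51759, 465831]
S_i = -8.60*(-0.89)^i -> [-8.6, 7.65, -6.81, 6.06, -5.4]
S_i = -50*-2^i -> [-50, 100, -200, 400, -800]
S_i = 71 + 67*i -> [71, 138, 205, 272, 339]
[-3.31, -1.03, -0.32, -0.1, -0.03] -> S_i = -3.31*0.31^i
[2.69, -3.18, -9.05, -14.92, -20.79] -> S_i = 2.69 + -5.87*i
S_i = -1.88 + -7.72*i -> [-1.88, -9.6, -17.32, -25.04, -32.76]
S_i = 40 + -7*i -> [40, 33, 26, 19, 12]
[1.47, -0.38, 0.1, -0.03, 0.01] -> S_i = 1.47*(-0.26)^i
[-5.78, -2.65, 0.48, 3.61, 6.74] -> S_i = -5.78 + 3.13*i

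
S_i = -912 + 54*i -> [-912, -858, -804, -750, -696]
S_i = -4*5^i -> [-4, -20, -100, -500, -2500]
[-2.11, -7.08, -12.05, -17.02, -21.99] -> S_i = -2.11 + -4.97*i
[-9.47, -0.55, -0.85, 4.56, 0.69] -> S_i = Random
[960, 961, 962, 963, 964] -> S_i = 960 + 1*i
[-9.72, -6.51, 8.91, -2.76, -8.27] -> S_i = Random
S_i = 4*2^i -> [4, 8, 16, 32, 64]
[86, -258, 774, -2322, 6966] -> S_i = 86*-3^i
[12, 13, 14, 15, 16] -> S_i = 12 + 1*i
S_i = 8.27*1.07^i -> [8.27, 8.85, 9.47, 10.13, 10.84]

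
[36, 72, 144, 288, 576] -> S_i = 36*2^i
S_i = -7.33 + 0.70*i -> [-7.33, -6.63, -5.93, -5.23, -4.53]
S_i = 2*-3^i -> [2, -6, 18, -54, 162]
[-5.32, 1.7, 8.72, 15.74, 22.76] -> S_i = -5.32 + 7.02*i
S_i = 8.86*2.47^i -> [8.86, 21.88, 54.05, 133.51, 329.78]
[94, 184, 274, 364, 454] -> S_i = 94 + 90*i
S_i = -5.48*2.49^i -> [-5.48, -13.65, -33.98, -84.6, -210.66]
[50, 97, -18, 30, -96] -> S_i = Random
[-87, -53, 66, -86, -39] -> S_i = Random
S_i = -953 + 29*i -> [-953, -924, -895, -866, -837]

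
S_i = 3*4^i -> [3, 12, 48, 192, 768]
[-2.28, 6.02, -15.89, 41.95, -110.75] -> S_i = -2.28*(-2.64)^i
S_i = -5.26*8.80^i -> [-5.26, -46.29, -407.33, -3584.54, -31543.98]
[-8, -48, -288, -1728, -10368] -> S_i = -8*6^i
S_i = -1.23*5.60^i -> [-1.23, -6.89, -38.57, -216.01, -1209.64]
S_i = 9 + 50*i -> [9, 59, 109, 159, 209]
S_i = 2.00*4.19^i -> [2.0, 8.38, 35.11, 147.12, 616.43]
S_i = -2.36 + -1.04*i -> [-2.36, -3.4, -4.44, -5.48, -6.52]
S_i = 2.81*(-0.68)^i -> [2.81, -1.91, 1.3, -0.88, 0.6]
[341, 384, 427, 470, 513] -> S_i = 341 + 43*i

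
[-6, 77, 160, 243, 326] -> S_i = -6 + 83*i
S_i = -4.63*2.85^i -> [-4.63, -13.2, -37.61, -107.18, -305.46]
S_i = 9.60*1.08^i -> [9.6, 10.37, 11.2, 12.09, 13.06]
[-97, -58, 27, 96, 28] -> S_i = Random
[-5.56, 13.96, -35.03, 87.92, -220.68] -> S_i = -5.56*(-2.51)^i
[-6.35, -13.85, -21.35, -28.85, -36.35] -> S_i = -6.35 + -7.50*i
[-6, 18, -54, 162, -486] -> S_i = -6*-3^i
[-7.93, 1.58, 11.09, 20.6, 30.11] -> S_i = -7.93 + 9.51*i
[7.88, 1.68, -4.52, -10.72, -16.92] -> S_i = 7.88 + -6.20*i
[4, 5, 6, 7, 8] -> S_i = 4 + 1*i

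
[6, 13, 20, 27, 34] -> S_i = 6 + 7*i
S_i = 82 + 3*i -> [82, 85, 88, 91, 94]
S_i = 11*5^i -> [11, 55, 275, 1375, 6875]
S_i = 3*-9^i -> [3, -27, 243, -2187, 19683]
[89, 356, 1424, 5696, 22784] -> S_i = 89*4^i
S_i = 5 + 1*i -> [5, 6, 7, 8, 9]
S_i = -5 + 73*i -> [-5, 68, 141, 214, 287]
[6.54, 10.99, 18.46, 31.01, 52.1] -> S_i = 6.54*1.68^i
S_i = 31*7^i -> [31, 217, 1519, 10633, 74431]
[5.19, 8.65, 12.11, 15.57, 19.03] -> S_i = 5.19 + 3.46*i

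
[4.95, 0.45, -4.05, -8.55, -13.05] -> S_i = 4.95 + -4.50*i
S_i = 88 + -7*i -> [88, 81, 74, 67, 60]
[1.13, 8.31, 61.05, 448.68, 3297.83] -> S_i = 1.13*7.35^i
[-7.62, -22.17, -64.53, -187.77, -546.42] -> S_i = -7.62*2.91^i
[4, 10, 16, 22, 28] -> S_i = 4 + 6*i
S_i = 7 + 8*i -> [7, 15, 23, 31, 39]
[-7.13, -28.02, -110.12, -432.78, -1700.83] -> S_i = -7.13*3.93^i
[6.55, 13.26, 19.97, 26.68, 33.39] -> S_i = 6.55 + 6.71*i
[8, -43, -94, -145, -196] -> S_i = 8 + -51*i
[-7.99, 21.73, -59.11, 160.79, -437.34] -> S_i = -7.99*(-2.72)^i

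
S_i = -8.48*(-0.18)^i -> [-8.48, 1.53, -0.27, 0.05, -0.01]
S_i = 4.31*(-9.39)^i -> [4.31, -40.47, 380.02, -3568.4, 33507.32]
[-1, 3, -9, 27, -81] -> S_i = -1*-3^i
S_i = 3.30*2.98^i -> [3.3, 9.83, 29.31, 87.33, 260.24]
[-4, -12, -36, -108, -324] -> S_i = -4*3^i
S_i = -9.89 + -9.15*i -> [-9.89, -19.04, -28.19, -37.34, -46.49]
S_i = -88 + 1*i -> [-88, -87, -86, -85, -84]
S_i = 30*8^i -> [30, 240, 1920, 15360, 122880]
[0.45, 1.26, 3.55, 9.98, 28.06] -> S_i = 0.45*2.81^i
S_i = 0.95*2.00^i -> [0.95, 1.9, 3.8, 7.6, 15.2]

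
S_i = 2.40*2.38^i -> [2.4, 5.71, 13.59, 32.36, 77.01]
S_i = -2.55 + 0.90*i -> [-2.55, -1.65, -0.75, 0.15, 1.05]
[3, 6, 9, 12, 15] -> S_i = 3 + 3*i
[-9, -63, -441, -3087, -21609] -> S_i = -9*7^i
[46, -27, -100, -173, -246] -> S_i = 46 + -73*i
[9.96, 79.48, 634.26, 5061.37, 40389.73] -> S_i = 9.96*7.98^i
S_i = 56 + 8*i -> [56, 64, 72, 80, 88]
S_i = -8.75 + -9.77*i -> [-8.75, -18.52, -28.29, -38.06, -47.83]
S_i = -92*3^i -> [-92, -276, -828, -2484, -7452]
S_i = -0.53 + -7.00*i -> [-0.53, -7.53, -14.53, -21.53, -28.53]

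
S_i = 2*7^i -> [2, 14, 98, 686, 4802]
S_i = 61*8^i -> [61, 488, 3904, 31232, 249856]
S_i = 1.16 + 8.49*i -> [1.16, 9.65, 18.14, 26.63, 35.12]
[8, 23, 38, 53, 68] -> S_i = 8 + 15*i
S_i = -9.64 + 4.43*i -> [-9.64, -5.21, -0.78, 3.65, 8.08]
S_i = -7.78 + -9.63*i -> [-7.78, -17.41, -27.04, -36.67, -46.3]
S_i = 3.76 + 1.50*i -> [3.76, 5.26, 6.76, 8.26, 9.76]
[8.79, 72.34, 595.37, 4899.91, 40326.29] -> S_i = 8.79*8.23^i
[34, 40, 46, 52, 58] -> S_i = 34 + 6*i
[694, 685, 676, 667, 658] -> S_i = 694 + -9*i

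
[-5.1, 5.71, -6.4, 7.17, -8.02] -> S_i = -5.10*(-1.12)^i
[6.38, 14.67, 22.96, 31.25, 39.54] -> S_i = 6.38 + 8.29*i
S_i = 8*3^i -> [8, 24, 72, 216, 648]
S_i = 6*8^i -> [6, 48, 384, 3072, 24576]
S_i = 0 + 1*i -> [0, 1, 2, 3, 4]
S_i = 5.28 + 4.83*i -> [5.28, 10.11, 14.94, 19.77, 24.6]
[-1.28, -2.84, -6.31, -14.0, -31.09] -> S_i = -1.28*2.22^i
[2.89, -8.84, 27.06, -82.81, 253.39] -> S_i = 2.89*(-3.06)^i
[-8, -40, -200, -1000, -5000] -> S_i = -8*5^i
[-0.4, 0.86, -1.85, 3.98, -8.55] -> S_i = -0.40*(-2.15)^i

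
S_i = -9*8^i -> [-9, -72, -576, -4608, -36864]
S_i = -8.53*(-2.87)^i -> [-8.53, 24.48, -70.26, 201.65, -578.73]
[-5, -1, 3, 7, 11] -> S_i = -5 + 4*i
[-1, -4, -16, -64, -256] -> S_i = -1*4^i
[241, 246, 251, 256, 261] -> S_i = 241 + 5*i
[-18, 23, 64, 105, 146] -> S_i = -18 + 41*i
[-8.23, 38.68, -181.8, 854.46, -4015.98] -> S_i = -8.23*(-4.70)^i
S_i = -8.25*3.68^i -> [-8.25, -30.36, -111.72, -411.15, -1513.02]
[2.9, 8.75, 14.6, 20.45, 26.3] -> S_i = 2.90 + 5.85*i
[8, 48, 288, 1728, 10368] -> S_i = 8*6^i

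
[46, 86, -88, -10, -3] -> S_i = Random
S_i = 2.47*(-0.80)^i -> [2.47, -1.98, 1.58, -1.26, 1.01]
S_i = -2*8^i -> [-2, -16, -128, -1024, -8192]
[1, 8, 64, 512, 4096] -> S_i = 1*8^i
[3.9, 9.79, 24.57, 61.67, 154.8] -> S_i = 3.90*2.51^i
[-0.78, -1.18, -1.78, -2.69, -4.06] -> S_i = -0.78*1.51^i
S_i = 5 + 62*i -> [5, 67, 129, 191, 253]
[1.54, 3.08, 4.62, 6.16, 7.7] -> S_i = 1.54 + 1.54*i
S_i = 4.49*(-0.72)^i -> [4.49, -3.23, 2.33, -1.68, 1.21]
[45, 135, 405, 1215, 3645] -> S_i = 45*3^i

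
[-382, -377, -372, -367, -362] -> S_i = -382 + 5*i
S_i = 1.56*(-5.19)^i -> [1.56, -8.1, 42.02, -218.09, 1131.86]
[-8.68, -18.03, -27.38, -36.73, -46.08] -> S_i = -8.68 + -9.35*i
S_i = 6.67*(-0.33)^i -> [6.67, -2.2, 0.73, -0.24, 0.08]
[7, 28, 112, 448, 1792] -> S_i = 7*4^i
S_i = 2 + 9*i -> [2, 11, 20, 29, 38]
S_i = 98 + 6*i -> [98, 104, 110, 116, 122]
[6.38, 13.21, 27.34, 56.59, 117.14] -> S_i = 6.38*2.07^i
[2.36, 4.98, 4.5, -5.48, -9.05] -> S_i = Random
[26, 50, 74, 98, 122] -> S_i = 26 + 24*i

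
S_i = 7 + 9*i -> [7, 16, 25, 34, 43]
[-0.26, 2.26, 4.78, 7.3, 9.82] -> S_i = -0.26 + 2.52*i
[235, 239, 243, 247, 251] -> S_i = 235 + 4*i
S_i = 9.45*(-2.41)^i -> [9.45, -22.77, 54.89, -132.28, 318.79]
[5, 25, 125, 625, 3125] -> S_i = 5*5^i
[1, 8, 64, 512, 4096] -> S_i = 1*8^i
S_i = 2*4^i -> [2, 8, 32, 128, 512]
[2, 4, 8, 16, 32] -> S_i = 2*2^i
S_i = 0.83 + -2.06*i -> [0.83, -1.23, -3.29, -5.35, -7.41]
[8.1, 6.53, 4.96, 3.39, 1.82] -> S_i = 8.10 + -1.57*i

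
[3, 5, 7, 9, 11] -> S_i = 3 + 2*i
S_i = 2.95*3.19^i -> [2.95, 9.41, 30.02, 95.76, 305.48]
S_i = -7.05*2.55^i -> [-7.05, -17.98, -45.84, -116.9, -298.09]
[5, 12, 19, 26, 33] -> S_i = 5 + 7*i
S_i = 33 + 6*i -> [33, 39, 45, 51, 57]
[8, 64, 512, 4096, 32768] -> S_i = 8*8^i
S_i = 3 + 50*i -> [3, 53, 103, 153, 203]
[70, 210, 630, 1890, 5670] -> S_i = 70*3^i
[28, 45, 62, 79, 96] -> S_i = 28 + 17*i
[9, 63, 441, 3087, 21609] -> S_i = 9*7^i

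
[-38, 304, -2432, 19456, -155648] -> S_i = -38*-8^i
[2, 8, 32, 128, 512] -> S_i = 2*4^i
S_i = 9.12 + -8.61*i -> [9.12, 0.51, -8.1, -16.71, -25.32]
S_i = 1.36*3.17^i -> [1.36, 4.31, 13.67, 43.32, 137.33]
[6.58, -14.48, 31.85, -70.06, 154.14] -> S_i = 6.58*(-2.20)^i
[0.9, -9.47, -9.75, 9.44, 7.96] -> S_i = Random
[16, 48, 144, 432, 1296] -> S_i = 16*3^i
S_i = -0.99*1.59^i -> [-0.99, -1.57, -2.5, -3.98, -6.33]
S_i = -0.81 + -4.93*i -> [-0.81, -5.74, -10.67, -15.6, -20.53]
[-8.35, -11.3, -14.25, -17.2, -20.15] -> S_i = -8.35 + -2.95*i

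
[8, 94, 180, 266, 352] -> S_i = 8 + 86*i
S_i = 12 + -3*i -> [12, 9, 6, 3, 0]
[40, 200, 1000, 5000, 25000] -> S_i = 40*5^i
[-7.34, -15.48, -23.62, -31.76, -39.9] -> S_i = -7.34 + -8.14*i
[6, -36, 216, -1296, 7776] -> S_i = 6*-6^i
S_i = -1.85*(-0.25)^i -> [-1.85, 0.46, -0.12, 0.03, -0.01]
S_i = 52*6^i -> [52, 312, 1872, 11232, 67392]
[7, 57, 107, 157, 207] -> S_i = 7 + 50*i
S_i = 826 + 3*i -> [826, 829, 832, 835, 838]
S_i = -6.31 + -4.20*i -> [-6.31, -10.51, -14.71, -18.91, -23.11]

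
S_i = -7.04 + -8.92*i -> [-7.04, -15.96, -24.88, -33.8, -42.72]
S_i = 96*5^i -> [96, 480, 2400, 12000, 60000]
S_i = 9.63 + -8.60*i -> [9.63, 1.03, -7.57, -16.17, -24.77]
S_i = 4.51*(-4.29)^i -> [4.51, -19.35, 83.0, -356.08, 1527.59]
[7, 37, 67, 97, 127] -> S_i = 7 + 30*i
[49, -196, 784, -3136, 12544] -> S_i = 49*-4^i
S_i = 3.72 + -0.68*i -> [3.72, 3.04, 2.36, 1.68, 1.0]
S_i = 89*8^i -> [89, 712, 5696, 45568, 364544]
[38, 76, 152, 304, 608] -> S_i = 38*2^i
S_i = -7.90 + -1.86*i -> [-7.9, -9.76, -11.62, -13.48, -15.34]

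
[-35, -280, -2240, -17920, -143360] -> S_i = -35*8^i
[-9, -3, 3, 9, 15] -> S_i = -9 + 6*i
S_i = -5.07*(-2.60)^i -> [-5.07, 13.18, -34.27, 89.11, -231.69]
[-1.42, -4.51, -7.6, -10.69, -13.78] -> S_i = -1.42 + -3.09*i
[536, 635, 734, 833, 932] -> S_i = 536 + 99*i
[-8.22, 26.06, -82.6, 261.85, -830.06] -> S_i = -8.22*(-3.17)^i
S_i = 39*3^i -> [39, 117, 351, 1053, 3159]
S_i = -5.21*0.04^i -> [-5.21, -0.21, -0.01, -0.0, -0.0]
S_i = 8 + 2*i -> [8, 10, 12, 14, 16]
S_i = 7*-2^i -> [7, -14, 28, -56, 112]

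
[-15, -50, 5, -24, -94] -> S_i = Random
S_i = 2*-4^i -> [2, -8, 32, -128, 512]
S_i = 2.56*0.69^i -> [2.56, 1.77, 1.22, 0.84, 0.58]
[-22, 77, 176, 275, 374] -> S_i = -22 + 99*i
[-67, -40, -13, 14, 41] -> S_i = -67 + 27*i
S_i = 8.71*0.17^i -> [8.71, 1.48, 0.25, 0.04, 0.01]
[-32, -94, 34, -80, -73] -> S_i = Random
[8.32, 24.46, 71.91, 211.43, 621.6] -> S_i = 8.32*2.94^i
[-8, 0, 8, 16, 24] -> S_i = -8 + 8*i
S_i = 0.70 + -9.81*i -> [0.7, -9.11, -18.92, -28.73, -38.54]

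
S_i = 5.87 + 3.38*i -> [5.87, 9.25, 12.63, 16.01, 19.39]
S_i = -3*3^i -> [-3, -9, -27, -81, -243]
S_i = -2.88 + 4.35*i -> [-2.88, 1.47, 5.82, 10.17, 14.52]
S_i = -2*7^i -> [-2, -14, -98, -686, -4802]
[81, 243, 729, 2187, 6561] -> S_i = 81*3^i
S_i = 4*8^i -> [4, 32, 256, 2048, 16384]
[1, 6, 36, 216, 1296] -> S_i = 1*6^i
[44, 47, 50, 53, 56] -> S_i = 44 + 3*i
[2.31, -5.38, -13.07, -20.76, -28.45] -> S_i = 2.31 + -7.69*i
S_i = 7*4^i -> [7, 28, 112, 448, 1792]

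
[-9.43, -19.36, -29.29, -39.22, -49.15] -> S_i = -9.43 + -9.93*i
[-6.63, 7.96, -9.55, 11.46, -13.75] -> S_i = -6.63*(-1.20)^i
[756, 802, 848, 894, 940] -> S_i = 756 + 46*i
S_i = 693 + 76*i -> [693, 769, 845, 921, 997]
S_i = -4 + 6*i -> [-4, 2, 8, 14, 20]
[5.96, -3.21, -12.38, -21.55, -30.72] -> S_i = 5.96 + -9.17*i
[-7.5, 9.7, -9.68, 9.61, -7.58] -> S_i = Random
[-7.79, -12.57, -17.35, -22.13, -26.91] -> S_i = -7.79 + -4.78*i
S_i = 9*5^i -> [9, 45, 225, 1125, 5625]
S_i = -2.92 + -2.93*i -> [-2.92, -5.85, -8.78, -11.71, -14.64]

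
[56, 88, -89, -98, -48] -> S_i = Random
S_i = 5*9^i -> [5, 45, 405, 3645, 32805]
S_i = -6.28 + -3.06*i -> [-6.28, -9.34, -12.4, -15.46, -18.52]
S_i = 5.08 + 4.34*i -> [5.08, 9.42, 13.76, 18.1, 22.44]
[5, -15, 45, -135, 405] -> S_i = 5*-3^i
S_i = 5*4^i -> [5, 20, 80, 320, 1280]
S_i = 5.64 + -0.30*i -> [5.64, 5.34, 5.04, 4.74, 4.44]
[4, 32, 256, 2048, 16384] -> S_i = 4*8^i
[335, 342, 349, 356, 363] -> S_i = 335 + 7*i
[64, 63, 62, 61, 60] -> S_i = 64 + -1*i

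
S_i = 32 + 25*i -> [32, 57, 82, 107, 132]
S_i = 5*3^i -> [5, 15, 45, 135, 405]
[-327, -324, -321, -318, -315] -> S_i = -327 + 3*i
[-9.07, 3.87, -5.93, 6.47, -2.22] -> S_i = Random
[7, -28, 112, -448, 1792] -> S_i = 7*-4^i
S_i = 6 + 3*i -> [6, 9, 12, 15, 18]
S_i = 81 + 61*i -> [81, 142, 203, 264, 325]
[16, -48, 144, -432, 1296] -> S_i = 16*-3^i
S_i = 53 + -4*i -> [53, 49, 45, 41, 37]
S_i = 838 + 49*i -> [838, 887, 936, 985, 1034]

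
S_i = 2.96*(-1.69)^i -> [2.96, -5.0, 8.45, -14.29, 24.15]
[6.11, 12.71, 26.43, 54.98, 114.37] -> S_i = 6.11*2.08^i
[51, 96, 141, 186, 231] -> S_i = 51 + 45*i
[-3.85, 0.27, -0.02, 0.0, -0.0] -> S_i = -3.85*(-0.07)^i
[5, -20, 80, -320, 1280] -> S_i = 5*-4^i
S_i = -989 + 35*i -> [-989, -954, -919, -884, -849]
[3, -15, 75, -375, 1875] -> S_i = 3*-5^i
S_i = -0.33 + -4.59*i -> [-0.33, -4.92, -9.51, -14.1, -18.69]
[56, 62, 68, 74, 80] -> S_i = 56 + 6*i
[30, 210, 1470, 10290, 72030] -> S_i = 30*7^i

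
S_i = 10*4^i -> [10, 40, 160, 640, 2560]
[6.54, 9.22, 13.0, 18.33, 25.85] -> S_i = 6.54*1.41^i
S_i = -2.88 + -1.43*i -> [-2.88, -4.31, -5.74, -7.17, -8.6]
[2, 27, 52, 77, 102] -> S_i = 2 + 25*i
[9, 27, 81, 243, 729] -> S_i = 9*3^i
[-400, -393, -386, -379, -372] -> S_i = -400 + 7*i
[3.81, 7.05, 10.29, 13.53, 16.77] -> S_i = 3.81 + 3.24*i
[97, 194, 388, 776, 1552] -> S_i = 97*2^i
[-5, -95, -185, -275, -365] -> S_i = -5 + -90*i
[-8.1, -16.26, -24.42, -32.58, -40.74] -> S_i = -8.10 + -8.16*i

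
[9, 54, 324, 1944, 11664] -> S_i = 9*6^i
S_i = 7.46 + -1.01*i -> [7.46, 6.45, 5.44, 4.43, 3.42]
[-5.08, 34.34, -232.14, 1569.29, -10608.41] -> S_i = -5.08*(-6.76)^i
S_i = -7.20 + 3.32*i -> [-7.2, -3.88, -0.56, 2.76, 6.08]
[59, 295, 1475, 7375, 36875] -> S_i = 59*5^i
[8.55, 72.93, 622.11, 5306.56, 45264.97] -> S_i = 8.55*8.53^i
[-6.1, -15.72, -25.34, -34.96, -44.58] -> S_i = -6.10 + -9.62*i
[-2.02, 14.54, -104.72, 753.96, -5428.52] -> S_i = -2.02*(-7.20)^i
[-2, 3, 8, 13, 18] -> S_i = -2 + 5*i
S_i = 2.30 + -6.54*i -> [2.3, -4.24, -10.78, -17.32, -23.86]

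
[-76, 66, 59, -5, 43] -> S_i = Random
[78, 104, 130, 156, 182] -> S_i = 78 + 26*i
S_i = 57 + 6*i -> [57, 63, 69, 75, 81]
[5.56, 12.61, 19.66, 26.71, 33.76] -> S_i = 5.56 + 7.05*i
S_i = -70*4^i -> [-70, -280, -1120, -4480, -17920]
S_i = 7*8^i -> [7, 56, 448, 3584, 28672]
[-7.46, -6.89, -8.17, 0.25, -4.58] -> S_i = Random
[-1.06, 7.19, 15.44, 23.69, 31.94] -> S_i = -1.06 + 8.25*i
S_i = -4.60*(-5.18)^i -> [-4.6, 23.83, -123.43, 639.36, -3311.9]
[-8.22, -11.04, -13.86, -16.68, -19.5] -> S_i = -8.22 + -2.82*i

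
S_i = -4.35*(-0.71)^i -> [-4.35, 3.09, -2.19, 1.56, -1.11]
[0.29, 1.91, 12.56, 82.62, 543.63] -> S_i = 0.29*6.58^i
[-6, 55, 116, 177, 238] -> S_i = -6 + 61*i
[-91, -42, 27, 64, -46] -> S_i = Random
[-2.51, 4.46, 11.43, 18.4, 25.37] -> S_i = -2.51 + 6.97*i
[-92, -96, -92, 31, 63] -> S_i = Random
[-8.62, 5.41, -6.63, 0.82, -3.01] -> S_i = Random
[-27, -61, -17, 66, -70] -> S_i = Random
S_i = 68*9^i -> [68, 612, 5508, 49572, 446148]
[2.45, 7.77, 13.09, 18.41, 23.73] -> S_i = 2.45 + 5.32*i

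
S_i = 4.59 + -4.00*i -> [4.59, 0.59, -3.41, -7.41, -11.41]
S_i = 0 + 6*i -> [0, 6, 12, 18, 24]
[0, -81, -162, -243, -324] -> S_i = 0 + -81*i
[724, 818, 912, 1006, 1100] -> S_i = 724 + 94*i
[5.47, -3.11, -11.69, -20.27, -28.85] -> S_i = 5.47 + -8.58*i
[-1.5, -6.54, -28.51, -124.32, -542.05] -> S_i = -1.50*4.36^i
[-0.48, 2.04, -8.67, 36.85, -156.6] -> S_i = -0.48*(-4.25)^i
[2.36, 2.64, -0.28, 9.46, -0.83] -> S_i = Random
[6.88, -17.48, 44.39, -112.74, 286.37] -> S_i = 6.88*(-2.54)^i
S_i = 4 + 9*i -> [4, 13, 22, 31, 40]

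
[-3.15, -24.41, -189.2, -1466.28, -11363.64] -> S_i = -3.15*7.75^i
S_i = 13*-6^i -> [13, -78, 468, -2808, 16848]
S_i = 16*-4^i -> [16, -64, 256, -1024, 4096]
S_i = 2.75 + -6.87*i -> [2.75, -4.12, -10.99, -17.86, -24.73]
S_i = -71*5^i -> [-71, -355, -1775, -8875, -44375]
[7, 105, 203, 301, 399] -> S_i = 7 + 98*i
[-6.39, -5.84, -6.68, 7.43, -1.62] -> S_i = Random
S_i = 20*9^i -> [20, 180, 1620, 14580, 131220]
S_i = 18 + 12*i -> [18, 30, 42, 54, 66]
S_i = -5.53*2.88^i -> [-5.53, -15.93, -45.87, -132.1, -380.45]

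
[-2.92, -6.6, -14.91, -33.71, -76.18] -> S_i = -2.92*2.26^i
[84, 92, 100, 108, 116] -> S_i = 84 + 8*i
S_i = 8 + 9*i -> [8, 17, 26, 35, 44]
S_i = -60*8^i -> [-60, -480, -3840, -30720, -245760]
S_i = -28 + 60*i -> [-28, 32, 92, 152, 212]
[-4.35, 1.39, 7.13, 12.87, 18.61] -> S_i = -4.35 + 5.74*i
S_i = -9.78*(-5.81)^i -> [-9.78, 56.82, -330.13, 1918.08, -11144.06]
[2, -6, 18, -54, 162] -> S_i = 2*-3^i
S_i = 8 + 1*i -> [8, 9, 10, 11, 12]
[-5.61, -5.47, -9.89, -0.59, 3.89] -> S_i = Random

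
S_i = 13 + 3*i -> [13, 16, 19, 22, 25]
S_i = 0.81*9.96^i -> [0.81, 8.07, 80.35, 800.32, 7971.18]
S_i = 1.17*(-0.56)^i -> [1.17, -0.66, 0.37, -0.21, 0.12]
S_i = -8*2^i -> [-8, -16, -32, -64, -128]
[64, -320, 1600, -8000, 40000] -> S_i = 64*-5^i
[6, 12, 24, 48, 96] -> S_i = 6*2^i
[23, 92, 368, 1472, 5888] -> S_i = 23*4^i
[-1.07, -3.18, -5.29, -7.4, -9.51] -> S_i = -1.07 + -2.11*i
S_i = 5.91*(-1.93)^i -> [5.91, -11.41, 22.01, -42.49, 82.0]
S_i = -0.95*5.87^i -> [-0.95, -5.58, -32.73, -192.15, -1127.91]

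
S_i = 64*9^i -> [64, 576, 5184, 46656, 419904]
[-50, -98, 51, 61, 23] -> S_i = Random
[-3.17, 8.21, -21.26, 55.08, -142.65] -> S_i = -3.17*(-2.59)^i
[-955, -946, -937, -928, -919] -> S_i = -955 + 9*i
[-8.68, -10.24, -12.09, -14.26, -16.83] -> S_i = -8.68*1.18^i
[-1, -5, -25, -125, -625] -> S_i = -1*5^i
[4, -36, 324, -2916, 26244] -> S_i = 4*-9^i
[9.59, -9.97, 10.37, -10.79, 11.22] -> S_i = 9.59*(-1.04)^i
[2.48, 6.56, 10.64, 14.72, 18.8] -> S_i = 2.48 + 4.08*i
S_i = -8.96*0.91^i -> [-8.96, -8.15, -7.42, -6.75, -6.14]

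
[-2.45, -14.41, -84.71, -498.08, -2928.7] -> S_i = -2.45*5.88^i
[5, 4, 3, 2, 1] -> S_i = 5 + -1*i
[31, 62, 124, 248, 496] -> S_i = 31*2^i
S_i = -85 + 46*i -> [-85, -39, 7, 53, 99]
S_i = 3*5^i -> [3, 15, 75, 375, 1875]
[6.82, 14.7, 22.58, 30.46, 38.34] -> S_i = 6.82 + 7.88*i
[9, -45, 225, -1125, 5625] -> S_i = 9*-5^i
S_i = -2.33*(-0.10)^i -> [-2.33, 0.23, -0.02, 0.0, -0.0]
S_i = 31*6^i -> [31, 186, 1116, 6696, 40176]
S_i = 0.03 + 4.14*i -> [0.03, 4.17, 8.31, 12.45, 16.59]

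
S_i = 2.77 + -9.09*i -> [2.77, -6.32, -15.41, -24.5, -33.59]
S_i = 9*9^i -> [9, 81, 729, 6561, 59049]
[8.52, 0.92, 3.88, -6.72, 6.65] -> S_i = Random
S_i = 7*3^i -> [7, 21, 63, 189, 567]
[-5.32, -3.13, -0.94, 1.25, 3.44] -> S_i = -5.32 + 2.19*i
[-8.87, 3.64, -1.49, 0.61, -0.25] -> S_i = -8.87*(-0.41)^i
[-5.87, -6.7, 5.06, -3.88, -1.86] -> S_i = Random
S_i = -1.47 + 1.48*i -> [-1.47, 0.01, 1.49, 2.97, 4.45]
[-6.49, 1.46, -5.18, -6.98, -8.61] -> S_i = Random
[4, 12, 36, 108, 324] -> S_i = 4*3^i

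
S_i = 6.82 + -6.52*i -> [6.82, 0.3, -6.22, -12.74, -19.26]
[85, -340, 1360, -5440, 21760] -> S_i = 85*-4^i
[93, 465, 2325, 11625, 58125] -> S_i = 93*5^i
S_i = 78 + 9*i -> [78, 87, 96, 105, 114]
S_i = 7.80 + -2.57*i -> [7.8, 5.23, 2.66, 0.09, -2.48]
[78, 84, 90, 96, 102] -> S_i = 78 + 6*i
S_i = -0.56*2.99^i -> [-0.56, -1.67, -5.01, -14.97, -44.76]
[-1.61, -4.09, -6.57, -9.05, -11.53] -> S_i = -1.61 + -2.48*i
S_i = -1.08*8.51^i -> [-1.08, -9.19, -78.21, -665.6, -5664.24]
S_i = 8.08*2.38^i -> [8.08, 19.23, 45.77, 108.93, 259.25]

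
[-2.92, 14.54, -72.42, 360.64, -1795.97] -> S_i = -2.92*(-4.98)^i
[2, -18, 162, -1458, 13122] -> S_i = 2*-9^i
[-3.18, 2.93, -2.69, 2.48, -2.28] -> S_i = -3.18*(-0.92)^i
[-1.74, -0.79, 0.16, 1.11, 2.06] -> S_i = -1.74 + 0.95*i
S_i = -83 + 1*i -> [-83, -82, -81, -80, -79]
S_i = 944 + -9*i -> [944, 935, 926, 917, 908]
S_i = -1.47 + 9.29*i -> [-1.47, 7.82, 17.11, 26.4, 35.69]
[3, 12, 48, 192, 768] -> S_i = 3*4^i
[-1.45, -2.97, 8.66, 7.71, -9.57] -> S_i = Random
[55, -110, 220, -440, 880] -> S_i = 55*-2^i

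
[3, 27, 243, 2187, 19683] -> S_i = 3*9^i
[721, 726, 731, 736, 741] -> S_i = 721 + 5*i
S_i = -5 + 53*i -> [-5, 48, 101, 154, 207]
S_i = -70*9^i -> [-70, -630, -5670, -51030, -459270]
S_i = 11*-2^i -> [11, -22, 44, -88, 176]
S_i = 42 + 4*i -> [42, 46, 50, 54, 58]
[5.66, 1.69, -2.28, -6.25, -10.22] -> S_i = 5.66 + -3.97*i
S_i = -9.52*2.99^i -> [-9.52, -28.46, -85.11, -254.48, -760.89]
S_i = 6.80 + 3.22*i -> [6.8, 10.02, 13.24, 16.46, 19.68]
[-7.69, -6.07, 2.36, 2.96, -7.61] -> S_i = Random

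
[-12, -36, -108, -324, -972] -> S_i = -12*3^i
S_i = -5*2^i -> [-5, -10, -20, -40, -80]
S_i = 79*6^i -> [79, 474, 2844, 17064, 102384]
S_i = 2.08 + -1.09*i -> [2.08, 0.99, -0.1, -1.19, -2.28]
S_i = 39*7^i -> [39, 273, 1911, 13377, 93639]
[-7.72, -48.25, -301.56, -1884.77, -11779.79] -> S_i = -7.72*6.25^i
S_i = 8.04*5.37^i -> [8.04, 43.17, 231.85, 1245.03, 6685.8]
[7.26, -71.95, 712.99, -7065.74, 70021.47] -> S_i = 7.26*(-9.91)^i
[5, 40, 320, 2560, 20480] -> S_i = 5*8^i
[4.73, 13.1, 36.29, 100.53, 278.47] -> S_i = 4.73*2.77^i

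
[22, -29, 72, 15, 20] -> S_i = Random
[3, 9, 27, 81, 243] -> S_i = 3*3^i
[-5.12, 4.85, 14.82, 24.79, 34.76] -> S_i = -5.12 + 9.97*i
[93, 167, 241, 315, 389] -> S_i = 93 + 74*i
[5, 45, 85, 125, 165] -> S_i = 5 + 40*i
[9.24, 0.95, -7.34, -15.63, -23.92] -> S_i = 9.24 + -8.29*i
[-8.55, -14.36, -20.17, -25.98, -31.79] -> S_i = -8.55 + -5.81*i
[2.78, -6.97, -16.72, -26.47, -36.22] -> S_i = 2.78 + -9.75*i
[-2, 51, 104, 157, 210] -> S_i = -2 + 53*i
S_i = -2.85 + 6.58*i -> [-2.85, 3.73, 10.31, 16.89, 23.47]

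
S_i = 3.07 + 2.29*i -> [3.07, 5.36, 7.65, 9.94, 12.23]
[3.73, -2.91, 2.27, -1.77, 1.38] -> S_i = 3.73*(-0.78)^i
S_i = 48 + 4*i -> [48, 52, 56, 60, 64]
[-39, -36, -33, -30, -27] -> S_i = -39 + 3*i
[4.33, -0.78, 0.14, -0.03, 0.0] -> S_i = 4.33*(-0.18)^i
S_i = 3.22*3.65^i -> [3.22, 11.75, 42.9, 156.58, 571.51]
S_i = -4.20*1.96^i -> [-4.2, -8.23, -16.13, -31.62, -61.98]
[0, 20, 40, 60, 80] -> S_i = 0 + 20*i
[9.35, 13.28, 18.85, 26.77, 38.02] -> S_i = 9.35*1.42^i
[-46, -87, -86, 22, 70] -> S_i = Random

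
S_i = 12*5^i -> [12, 60, 300, 1500, 7500]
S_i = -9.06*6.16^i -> [-9.06, -55.81, -343.79, -2117.73, -13045.21]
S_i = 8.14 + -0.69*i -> [8.14, 7.45, 6.76, 6.07, 5.38]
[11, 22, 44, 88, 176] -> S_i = 11*2^i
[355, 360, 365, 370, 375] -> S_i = 355 + 5*i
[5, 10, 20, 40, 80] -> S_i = 5*2^i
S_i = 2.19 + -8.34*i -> [2.19, -6.15, -14.49, -22.83, -31.17]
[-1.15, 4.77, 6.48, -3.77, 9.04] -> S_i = Random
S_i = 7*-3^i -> [7, -21, 63, -189, 567]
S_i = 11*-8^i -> [11, -88, 704, -5632, 45056]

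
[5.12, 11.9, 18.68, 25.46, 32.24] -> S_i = 5.12 + 6.78*i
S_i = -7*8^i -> [-7, -56, -448, -3584, -28672]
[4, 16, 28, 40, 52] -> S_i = 4 + 12*i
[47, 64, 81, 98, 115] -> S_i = 47 + 17*i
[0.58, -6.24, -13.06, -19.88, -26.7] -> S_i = 0.58 + -6.82*i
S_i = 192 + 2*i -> [192, 194, 196, 198, 200]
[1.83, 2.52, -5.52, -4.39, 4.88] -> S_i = Random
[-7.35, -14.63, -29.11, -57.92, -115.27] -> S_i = -7.35*1.99^i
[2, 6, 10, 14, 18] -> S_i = 2 + 4*i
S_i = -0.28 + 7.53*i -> [-0.28, 7.25, 14.78, 22.31, 29.84]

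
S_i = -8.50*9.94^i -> [-8.5, -84.49, -839.83, -8347.92, -82978.29]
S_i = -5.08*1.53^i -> [-5.08, -7.77, -11.89, -18.19, -27.84]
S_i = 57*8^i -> [57, 456, 3648, 29184, 233472]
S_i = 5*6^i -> [5, 30, 180, 1080, 6480]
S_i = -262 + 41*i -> [-262, -221, -180, -139, -98]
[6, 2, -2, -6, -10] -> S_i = 6 + -4*i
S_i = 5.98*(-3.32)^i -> [5.98, -19.85, 65.91, -218.83, 726.53]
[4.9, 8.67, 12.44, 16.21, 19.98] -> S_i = 4.90 + 3.77*i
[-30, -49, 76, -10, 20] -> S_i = Random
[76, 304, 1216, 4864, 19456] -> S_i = 76*4^i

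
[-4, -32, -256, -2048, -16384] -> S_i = -4*8^i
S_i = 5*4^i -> [5, 20, 80, 320, 1280]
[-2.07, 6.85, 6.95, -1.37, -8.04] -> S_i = Random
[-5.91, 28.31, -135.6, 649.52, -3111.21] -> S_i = -5.91*(-4.79)^i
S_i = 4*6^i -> [4, 24, 144, 864, 5184]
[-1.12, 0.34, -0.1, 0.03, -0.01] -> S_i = -1.12*(-0.30)^i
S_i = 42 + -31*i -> [42, 11, -20, -51, -82]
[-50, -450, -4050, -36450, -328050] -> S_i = -50*9^i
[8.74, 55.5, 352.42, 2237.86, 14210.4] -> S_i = 8.74*6.35^i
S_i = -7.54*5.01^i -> [-7.54, -37.78, -189.25, -948.17, -4750.31]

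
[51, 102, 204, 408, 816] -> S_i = 51*2^i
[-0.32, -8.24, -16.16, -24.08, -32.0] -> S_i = -0.32 + -7.92*i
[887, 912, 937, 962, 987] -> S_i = 887 + 25*i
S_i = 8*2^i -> [8, 16, 32, 64, 128]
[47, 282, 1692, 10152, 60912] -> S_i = 47*6^i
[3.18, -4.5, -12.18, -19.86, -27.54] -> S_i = 3.18 + -7.68*i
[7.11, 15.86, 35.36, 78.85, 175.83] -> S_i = 7.11*2.23^i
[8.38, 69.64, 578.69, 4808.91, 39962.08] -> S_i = 8.38*8.31^i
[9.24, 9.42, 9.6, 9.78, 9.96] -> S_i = 9.24 + 0.18*i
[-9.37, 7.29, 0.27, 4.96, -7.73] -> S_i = Random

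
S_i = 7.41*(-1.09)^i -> [7.41, -8.08, 8.8, -9.6, 10.46]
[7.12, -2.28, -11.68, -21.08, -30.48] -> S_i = 7.12 + -9.40*i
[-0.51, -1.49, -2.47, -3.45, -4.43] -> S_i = -0.51 + -0.98*i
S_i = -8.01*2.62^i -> [-8.01, -20.99, -54.98, -144.06, -377.43]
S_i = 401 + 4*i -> [401, 405, 409, 413, 417]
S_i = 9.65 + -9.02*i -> [9.65, 0.63, -8.39, -17.41, -26.43]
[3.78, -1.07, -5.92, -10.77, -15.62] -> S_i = 3.78 + -4.85*i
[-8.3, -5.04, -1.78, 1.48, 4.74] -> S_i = -8.30 + 3.26*i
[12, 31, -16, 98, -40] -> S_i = Random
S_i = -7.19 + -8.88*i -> [-7.19, -16.07, -24.95, -33.83, -42.71]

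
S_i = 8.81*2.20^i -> [8.81, 19.38, 42.64, 93.81, 206.38]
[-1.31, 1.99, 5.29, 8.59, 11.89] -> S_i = -1.31 + 3.30*i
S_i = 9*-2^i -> [9, -18, 36, -72, 144]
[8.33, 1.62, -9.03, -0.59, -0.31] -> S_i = Random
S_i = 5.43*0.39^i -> [5.43, 2.12, 0.83, 0.32, 0.13]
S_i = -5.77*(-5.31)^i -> [-5.77, 30.64, -162.69, 863.89, -4587.27]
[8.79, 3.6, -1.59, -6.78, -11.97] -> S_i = 8.79 + -5.19*i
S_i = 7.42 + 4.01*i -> [7.42, 11.43, 15.44, 19.45, 23.46]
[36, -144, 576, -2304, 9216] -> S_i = 36*-4^i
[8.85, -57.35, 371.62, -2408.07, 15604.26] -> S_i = 8.85*(-6.48)^i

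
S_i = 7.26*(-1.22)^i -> [7.26, -8.86, 10.81, -13.18, 16.08]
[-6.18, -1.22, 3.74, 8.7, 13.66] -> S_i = -6.18 + 4.96*i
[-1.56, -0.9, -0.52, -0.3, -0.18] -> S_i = -1.56*0.58^i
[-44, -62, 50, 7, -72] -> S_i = Random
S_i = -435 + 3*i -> [-435, -432, -429, -426, -423]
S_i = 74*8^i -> [74, 592, 4736, 37888, 303104]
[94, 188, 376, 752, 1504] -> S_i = 94*2^i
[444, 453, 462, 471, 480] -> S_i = 444 + 9*i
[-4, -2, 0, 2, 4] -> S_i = -4 + 2*i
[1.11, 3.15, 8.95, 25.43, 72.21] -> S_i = 1.11*2.84^i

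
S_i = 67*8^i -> [67, 536, 4288, 34304, 274432]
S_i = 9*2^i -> [9, 18, 36, 72, 144]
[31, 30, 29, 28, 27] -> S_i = 31 + -1*i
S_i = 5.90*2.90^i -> [5.9, 17.11, 49.62, 143.9, 417.3]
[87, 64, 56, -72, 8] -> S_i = Random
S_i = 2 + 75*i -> [2, 77, 152, 227, 302]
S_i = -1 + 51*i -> [-1, 50, 101, 152, 203]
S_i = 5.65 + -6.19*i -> [5.65, -0.54, -6.73, -12.92, -19.11]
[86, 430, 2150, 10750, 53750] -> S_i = 86*5^i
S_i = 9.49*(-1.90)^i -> [9.49, -18.03, 34.26, -65.09, 123.67]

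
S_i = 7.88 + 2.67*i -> [7.88, 10.55, 13.22, 15.89, 18.56]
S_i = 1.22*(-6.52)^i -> [1.22, -7.95, 51.86, -338.14, 2204.7]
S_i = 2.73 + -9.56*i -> [2.73, -6.83, -16.39, -25.95, -35.51]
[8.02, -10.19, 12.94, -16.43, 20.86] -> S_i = 8.02*(-1.27)^i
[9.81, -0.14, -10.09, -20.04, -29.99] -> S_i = 9.81 + -9.95*i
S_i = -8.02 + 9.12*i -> [-8.02, 1.1, 10.22, 19.34, 28.46]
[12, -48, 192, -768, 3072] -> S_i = 12*-4^i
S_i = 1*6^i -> [1, 6, 36, 216, 1296]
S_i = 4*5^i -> [4, 20, 100, 500, 2500]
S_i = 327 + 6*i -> [327, 333, 339, 345, 351]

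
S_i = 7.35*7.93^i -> [7.35, 58.29, 462.2, 3665.28, 29065.65]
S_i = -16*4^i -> [-16, -64, -256, -1024, -4096]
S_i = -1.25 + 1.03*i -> [-1.25, -0.22, 0.81, 1.84, 2.87]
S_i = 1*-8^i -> [1, -8, 64, -512, 4096]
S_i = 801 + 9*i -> [801, 810, 819, 828, 837]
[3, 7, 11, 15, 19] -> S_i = 3 + 4*i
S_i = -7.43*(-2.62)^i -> [-7.43, 19.47, -51.0, 133.63, -350.1]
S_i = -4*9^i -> [-4, -36, -324, -2916, -26244]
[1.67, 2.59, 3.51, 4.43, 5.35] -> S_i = 1.67 + 0.92*i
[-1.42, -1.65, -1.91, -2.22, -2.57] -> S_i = -1.42*1.16^i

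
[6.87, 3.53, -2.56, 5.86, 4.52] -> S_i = Random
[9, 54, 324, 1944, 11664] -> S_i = 9*6^i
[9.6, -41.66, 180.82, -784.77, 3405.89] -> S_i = 9.60*(-4.34)^i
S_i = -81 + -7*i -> [-81, -88, -95, -102, -109]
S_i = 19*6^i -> [19, 114, 684, 4104, 24624]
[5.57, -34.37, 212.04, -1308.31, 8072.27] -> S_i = 5.57*(-6.17)^i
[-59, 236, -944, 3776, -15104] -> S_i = -59*-4^i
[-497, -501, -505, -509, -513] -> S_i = -497 + -4*i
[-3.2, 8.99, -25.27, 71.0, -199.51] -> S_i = -3.20*(-2.81)^i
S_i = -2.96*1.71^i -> [-2.96, -5.06, -8.66, -14.8, -25.31]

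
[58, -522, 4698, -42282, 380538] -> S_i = 58*-9^i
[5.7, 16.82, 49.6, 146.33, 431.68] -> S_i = 5.70*2.95^i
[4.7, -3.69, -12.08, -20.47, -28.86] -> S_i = 4.70 + -8.39*i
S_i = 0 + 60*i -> [0, 60, 120, 180, 240]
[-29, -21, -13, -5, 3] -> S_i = -29 + 8*i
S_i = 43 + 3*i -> [43, 46, 49, 52, 55]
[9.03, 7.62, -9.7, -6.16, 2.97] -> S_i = Random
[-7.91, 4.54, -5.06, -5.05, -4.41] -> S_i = Random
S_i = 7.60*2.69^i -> [7.6, 20.44, 54.99, 147.93, 397.94]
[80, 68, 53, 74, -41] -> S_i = Random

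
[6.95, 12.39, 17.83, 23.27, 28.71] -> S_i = 6.95 + 5.44*i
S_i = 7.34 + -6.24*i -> [7.34, 1.1, -5.14, -11.38, -17.62]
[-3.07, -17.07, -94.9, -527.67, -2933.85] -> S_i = -3.07*5.56^i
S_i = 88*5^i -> [88, 440, 2200, 11000, 55000]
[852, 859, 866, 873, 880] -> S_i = 852 + 7*i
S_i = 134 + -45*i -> [134, 89, 44, -1, -46]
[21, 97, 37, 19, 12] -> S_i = Random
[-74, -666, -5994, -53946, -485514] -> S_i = -74*9^i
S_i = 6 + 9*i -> [6, 15, 24, 33, 42]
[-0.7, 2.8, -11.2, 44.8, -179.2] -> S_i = -0.70*(-4.00)^i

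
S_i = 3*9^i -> [3, 27, 243, 2187, 19683]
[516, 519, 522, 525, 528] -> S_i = 516 + 3*i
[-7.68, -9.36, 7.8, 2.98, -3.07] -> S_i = Random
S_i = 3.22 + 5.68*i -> [3.22, 8.9, 14.58, 20.26, 25.94]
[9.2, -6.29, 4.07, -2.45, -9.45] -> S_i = Random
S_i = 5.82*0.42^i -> [5.82, 2.44, 1.03, 0.43, 0.18]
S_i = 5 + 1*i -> [5, 6, 7, 8, 9]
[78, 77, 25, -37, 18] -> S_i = Random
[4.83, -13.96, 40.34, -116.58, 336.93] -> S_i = 4.83*(-2.89)^i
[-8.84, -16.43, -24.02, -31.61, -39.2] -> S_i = -8.84 + -7.59*i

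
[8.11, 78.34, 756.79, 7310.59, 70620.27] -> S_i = 8.11*9.66^i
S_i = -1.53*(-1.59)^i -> [-1.53, 2.43, -3.87, 6.15, -9.78]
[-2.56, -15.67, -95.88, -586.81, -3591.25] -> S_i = -2.56*6.12^i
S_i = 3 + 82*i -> [3, 85, 167, 249, 331]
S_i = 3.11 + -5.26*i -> [3.11, -2.15, -7.41, -12.67, -17.93]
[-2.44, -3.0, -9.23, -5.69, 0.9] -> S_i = Random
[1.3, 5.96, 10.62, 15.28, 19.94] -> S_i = 1.30 + 4.66*i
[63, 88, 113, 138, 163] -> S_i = 63 + 25*i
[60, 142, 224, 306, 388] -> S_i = 60 + 82*i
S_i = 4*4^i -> [4, 16, 64, 256, 1024]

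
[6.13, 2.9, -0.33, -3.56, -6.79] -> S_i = 6.13 + -3.23*i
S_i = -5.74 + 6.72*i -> [-5.74, 0.98, 7.7, 14.42, 21.14]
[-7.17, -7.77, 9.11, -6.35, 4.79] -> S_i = Random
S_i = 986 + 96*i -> [986, 1082, 1178, 1274, 1370]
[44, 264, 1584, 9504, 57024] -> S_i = 44*6^i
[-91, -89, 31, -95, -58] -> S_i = Random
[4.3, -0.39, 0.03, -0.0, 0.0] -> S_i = 4.30*(-0.09)^i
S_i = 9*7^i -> [9, 63, 441, 3087, 21609]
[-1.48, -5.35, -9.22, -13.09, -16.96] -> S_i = -1.48 + -3.87*i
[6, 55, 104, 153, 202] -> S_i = 6 + 49*i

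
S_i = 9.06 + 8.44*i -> [9.06, 17.5, 25.94, 34.38, 42.82]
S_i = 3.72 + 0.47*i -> [3.72, 4.19, 4.66, 5.13, 5.6]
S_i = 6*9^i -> [6, 54, 486, 4374, 39366]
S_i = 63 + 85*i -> [63, 148, 233, 318, 403]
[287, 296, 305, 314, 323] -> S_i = 287 + 9*i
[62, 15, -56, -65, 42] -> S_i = Random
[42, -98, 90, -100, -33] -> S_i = Random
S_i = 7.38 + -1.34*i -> [7.38, 6.04, 4.7, 3.36, 2.02]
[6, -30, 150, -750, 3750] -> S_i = 6*-5^i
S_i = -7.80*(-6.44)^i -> [-7.8, 50.23, -323.49, 2083.3, -13416.46]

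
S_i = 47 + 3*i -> [47, 50, 53, 56, 59]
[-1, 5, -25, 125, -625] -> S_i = -1*-5^i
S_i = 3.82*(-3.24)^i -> [3.82, -12.38, 40.1, -129.93, 420.96]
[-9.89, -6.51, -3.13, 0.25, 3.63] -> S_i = -9.89 + 3.38*i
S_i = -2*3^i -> [-2, -6, -18, -54, -162]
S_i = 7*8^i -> [7, 56, 448, 3584, 28672]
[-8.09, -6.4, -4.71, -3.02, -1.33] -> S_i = -8.09 + 1.69*i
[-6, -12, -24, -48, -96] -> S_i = -6*2^i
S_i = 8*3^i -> [8, 24, 72, 216, 648]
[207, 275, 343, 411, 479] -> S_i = 207 + 68*i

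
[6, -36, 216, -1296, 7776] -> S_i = 6*-6^i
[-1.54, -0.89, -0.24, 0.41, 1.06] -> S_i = -1.54 + 0.65*i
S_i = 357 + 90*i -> [357, 447, 537, 627, 717]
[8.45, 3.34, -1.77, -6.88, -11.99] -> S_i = 8.45 + -5.11*i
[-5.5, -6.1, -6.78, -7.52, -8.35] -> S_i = -5.50*1.11^i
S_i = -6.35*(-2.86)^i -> [-6.35, 18.16, -51.94, 148.55, -424.85]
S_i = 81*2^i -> [81, 162, 324, 648, 1296]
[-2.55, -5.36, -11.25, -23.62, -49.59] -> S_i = -2.55*2.10^i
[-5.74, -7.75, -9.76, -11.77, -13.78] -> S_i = -5.74 + -2.01*i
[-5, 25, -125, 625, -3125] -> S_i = -5*-5^i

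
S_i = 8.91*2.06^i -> [8.91, 18.35, 37.81, 77.89, 160.45]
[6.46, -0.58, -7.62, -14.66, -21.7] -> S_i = 6.46 + -7.04*i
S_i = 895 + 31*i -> [895, 926, 957, 988, 1019]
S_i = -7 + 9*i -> [-7, 2, 11, 20, 29]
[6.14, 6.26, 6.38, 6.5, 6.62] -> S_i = 6.14 + 0.12*i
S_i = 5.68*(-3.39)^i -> [5.68, -19.26, 65.28, -221.28, 750.15]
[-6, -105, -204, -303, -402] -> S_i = -6 + -99*i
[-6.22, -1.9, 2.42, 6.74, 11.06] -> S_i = -6.22 + 4.32*i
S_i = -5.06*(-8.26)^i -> [-5.06, 41.8, -345.23, 2851.61, -23554.33]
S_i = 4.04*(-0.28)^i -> [4.04, -1.13, 0.32, -0.09, 0.02]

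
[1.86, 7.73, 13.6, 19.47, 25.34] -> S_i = 1.86 + 5.87*i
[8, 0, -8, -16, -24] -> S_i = 8 + -8*i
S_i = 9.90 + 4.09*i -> [9.9, 13.99, 18.08, 22.17, 26.26]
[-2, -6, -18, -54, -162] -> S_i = -2*3^i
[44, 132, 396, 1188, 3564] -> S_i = 44*3^i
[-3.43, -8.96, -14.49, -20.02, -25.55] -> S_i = -3.43 + -5.53*i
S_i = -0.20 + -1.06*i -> [-0.2, -1.26, -2.32, -3.38, -4.44]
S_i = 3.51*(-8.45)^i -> [3.51, -29.66, 250.62, -2117.76, 17895.09]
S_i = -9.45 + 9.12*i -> [-9.45, -0.33, 8.79, 17.91, 27.03]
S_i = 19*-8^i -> [19, -152, 1216, -9728, 77824]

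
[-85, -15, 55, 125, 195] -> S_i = -85 + 70*i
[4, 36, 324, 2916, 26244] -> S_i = 4*9^i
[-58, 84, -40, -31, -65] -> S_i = Random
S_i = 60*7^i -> [60, 420, 2940, 20580, 144060]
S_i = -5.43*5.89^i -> [-5.43, -31.98, -188.38, -1109.55, -6535.23]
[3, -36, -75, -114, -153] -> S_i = 3 + -39*i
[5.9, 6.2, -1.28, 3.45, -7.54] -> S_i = Random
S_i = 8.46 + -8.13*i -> [8.46, 0.33, -7.8, -15.93, -24.06]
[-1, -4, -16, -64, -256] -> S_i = -1*4^i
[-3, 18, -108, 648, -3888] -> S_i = -3*-6^i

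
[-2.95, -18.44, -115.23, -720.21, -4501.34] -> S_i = -2.95*6.25^i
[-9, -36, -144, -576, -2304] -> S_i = -9*4^i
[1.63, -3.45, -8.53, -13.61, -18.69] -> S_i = 1.63 + -5.08*i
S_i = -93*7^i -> [-93, -651, -4557, -31899, -223293]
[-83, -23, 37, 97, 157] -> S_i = -83 + 60*i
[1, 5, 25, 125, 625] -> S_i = 1*5^i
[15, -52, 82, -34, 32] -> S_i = Random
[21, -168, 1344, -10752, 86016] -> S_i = 21*-8^i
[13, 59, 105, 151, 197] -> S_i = 13 + 46*i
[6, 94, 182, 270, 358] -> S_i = 6 + 88*i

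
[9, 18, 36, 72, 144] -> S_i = 9*2^i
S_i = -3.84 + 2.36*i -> [-3.84, -1.48, 0.88, 3.24, 5.6]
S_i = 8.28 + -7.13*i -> [8.28, 1.15, -5.98, -13.11, -20.24]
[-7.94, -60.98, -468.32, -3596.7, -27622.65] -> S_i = -7.94*7.68^i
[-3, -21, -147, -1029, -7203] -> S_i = -3*7^i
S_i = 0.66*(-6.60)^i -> [0.66, -4.36, 28.75, -189.75, 1252.33]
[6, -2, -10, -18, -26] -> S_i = 6 + -8*i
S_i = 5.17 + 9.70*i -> [5.17, 14.87, 24.57, 34.27, 43.97]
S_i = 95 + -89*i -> [95, 6, -83, -172, -261]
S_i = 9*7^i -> [9, 63, 441, 3087, 21609]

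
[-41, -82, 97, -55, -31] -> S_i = Random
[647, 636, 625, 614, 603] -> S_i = 647 + -11*i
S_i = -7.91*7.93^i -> [-7.91, -62.73, -497.42, -3944.54, -31280.18]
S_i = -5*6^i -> [-5, -30, -180, -1080, -6480]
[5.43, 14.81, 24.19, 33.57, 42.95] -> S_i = 5.43 + 9.38*i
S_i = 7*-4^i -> [7, -28, 112, -448, 1792]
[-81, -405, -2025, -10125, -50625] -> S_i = -81*5^i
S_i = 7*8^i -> [7, 56, 448, 3584, 28672]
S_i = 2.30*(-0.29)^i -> [2.3, -0.67, 0.19, -0.06, 0.02]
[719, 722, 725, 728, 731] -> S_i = 719 + 3*i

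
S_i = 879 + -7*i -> [879, 872, 865, 858, 851]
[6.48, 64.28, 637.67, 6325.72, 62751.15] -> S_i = 6.48*9.92^i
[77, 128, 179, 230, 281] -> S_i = 77 + 51*i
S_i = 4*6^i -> [4, 24, 144, 864, 5184]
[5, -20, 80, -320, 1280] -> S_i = 5*-4^i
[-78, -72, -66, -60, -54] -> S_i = -78 + 6*i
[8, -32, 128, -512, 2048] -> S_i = 8*-4^i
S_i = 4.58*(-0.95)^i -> [4.58, -4.35, 4.13, -3.93, 3.73]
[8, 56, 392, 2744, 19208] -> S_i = 8*7^i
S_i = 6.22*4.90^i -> [6.22, 30.48, 149.34, 731.78, 3585.71]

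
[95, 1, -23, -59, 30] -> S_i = Random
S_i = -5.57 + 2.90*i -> [-5.57, -2.67, 0.23, 3.13, 6.03]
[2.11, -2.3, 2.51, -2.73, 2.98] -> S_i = 2.11*(-1.09)^i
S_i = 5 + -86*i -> [5, -81, -167, -253, -339]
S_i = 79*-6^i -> [79, -474, 2844, -17064, 102384]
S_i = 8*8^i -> [8, 64, 512, 4096, 32768]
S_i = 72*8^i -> [72, 576, 4608, 36864, 294912]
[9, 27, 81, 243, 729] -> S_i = 9*3^i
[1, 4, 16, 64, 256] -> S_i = 1*4^i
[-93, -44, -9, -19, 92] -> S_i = Random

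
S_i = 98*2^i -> [98, 196, 392, 784, 1568]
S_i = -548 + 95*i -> [-548, -453, -358, -263, -168]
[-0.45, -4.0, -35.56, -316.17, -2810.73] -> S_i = -0.45*8.89^i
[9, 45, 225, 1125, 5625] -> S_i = 9*5^i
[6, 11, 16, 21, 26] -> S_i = 6 + 5*i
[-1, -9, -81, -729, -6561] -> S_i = -1*9^i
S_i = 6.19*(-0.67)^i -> [6.19, -4.15, 2.78, -1.86, 1.25]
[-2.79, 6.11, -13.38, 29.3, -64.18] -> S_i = -2.79*(-2.19)^i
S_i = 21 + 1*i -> [21, 22, 23, 24, 25]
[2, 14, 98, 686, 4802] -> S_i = 2*7^i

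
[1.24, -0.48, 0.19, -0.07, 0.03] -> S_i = 1.24*(-0.39)^i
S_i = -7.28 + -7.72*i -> [-7.28, -15.0, -22.72, -30.44, -38.16]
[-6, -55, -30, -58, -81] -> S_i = Random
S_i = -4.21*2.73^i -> [-4.21, -11.49, -31.38, -85.66, -233.85]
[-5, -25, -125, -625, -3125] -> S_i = -5*5^i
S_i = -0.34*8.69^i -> [-0.34, -2.95, -25.68, -223.12, -1938.91]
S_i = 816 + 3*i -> [816, 819, 822, 825, 828]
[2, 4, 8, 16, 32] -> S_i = 2*2^i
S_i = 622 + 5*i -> [622, 627, 632, 637, 642]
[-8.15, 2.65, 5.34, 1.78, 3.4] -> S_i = Random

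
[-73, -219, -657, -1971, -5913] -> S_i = -73*3^i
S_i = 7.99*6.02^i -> [7.99, 48.1, 289.56, 1743.16, 10493.8]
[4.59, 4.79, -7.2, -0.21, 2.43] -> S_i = Random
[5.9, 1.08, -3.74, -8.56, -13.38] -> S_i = 5.90 + -4.82*i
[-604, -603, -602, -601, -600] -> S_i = -604 + 1*i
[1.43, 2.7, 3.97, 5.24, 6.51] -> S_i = 1.43 + 1.27*i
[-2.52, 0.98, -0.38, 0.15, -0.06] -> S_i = -2.52*(-0.39)^i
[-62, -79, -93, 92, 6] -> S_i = Random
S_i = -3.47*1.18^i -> [-3.47, -4.09, -4.83, -5.7, -6.73]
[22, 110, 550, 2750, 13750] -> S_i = 22*5^i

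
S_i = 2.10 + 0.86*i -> [2.1, 2.96, 3.82, 4.68, 5.54]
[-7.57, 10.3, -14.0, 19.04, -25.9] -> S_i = -7.57*(-1.36)^i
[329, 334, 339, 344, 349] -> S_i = 329 + 5*i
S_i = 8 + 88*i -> [8, 96, 184, 272, 360]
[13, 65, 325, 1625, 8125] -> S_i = 13*5^i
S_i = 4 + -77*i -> [4, -73, -150, -227, -304]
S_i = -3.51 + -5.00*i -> [-3.51, -8.51, -13.51, -18.51, -23.51]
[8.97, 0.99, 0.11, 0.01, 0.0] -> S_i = 8.97*0.11^i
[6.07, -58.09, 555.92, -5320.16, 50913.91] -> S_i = 6.07*(-9.57)^i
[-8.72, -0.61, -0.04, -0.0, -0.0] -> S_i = -8.72*0.07^i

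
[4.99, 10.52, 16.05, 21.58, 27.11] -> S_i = 4.99 + 5.53*i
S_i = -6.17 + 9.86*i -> [-6.17, 3.69, 13.55, 23.41, 33.27]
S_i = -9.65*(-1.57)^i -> [-9.65, 15.15, -23.79, 37.34, -58.63]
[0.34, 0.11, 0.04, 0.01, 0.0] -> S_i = 0.34*0.33^i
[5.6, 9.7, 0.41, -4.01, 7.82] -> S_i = Random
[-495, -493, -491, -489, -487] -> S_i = -495 + 2*i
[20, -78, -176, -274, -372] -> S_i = 20 + -98*i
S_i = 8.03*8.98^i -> [8.03, 72.11, 647.54, 5814.93, 52218.08]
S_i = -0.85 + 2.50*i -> [-0.85, 1.65, 4.15, 6.65, 9.15]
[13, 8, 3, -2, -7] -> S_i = 13 + -5*i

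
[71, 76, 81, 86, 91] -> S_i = 71 + 5*i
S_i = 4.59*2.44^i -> [4.59, 11.2, 27.33, 66.68, 162.69]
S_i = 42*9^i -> [42, 378, 3402, 30618, 275562]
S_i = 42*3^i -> [42, 126, 378, 1134, 3402]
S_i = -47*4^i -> [-47, -188, -752, -3008, -12032]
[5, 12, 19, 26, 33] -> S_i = 5 + 7*i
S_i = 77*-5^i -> [77, -385, 1925, -9625, 48125]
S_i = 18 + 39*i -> [18, 57, 96, 135, 174]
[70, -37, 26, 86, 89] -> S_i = Random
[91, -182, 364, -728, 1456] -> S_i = 91*-2^i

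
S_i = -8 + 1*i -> [-8, -7, -6, -5, -4]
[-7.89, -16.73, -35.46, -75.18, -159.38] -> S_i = -7.89*2.12^i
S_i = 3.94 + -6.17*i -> [3.94, -2.23, -8.4, -14.57, -20.74]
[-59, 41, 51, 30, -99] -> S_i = Random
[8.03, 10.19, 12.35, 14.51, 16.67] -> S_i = 8.03 + 2.16*i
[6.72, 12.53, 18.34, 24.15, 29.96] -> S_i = 6.72 + 5.81*i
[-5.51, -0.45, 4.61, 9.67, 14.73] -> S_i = -5.51 + 5.06*i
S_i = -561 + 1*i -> [-561, -560, -559, -558, -557]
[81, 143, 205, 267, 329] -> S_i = 81 + 62*i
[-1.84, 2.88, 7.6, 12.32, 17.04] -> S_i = -1.84 + 4.72*i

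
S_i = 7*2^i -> [7, 14, 28, 56, 112]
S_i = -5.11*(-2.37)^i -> [-5.11, 12.11, -28.7, 68.02, -161.22]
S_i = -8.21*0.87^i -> [-8.21, -7.14, -6.21, -5.41, -4.7]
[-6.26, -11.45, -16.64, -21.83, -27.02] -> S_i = -6.26 + -5.19*i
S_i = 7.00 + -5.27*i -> [7.0, 1.73, -3.54, -8.81, -14.08]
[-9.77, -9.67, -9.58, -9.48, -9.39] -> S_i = -9.77*0.99^i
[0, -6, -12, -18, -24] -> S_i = 0 + -6*i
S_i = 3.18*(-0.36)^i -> [3.18, -1.14, 0.41, -0.15, 0.05]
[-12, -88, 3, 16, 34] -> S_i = Random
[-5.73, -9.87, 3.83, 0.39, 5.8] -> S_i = Random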